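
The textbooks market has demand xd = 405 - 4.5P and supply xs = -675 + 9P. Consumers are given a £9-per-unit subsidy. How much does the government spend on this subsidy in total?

Pre-subsidy: 405 - 4.5P = -675 + 9P gives P* = 80, x* = 45.
With the rebate, buyers effectively pay Pb = Ps − 9, where Ps is the price sellers receive.
Demand in terms of Ps becomes xd = 405 − 4.5(Ps − 9) = 445.5 - 4.5Ps. Setting this equal to supply: 445.5 - 4.5Ps = -675 + 9Ps, so Ps = 83.
Buyers pay Pb = 83 − 9 = 74; x' = -675 + 9·83 = 72.
Government outlay = subsidy × quantity = 9 × 72 = 648.

Government cost = £648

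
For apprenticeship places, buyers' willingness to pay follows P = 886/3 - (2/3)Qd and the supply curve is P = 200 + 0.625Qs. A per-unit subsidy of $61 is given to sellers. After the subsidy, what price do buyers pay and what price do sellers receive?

Pre-subsidy: 886/3 - (2/3)Q = 200 + 0.625Q gives Q* = 2288/31 and P* = 7630/31.
With the subsidy, sellers receive Ps = Pb + 61 for each unit, where Pb is the price buyers pay.
On the curves, Pb = 886/3 - (2/3)Q and Ps = 200 + 0.625Q; the wedge Ps − Pb = 61 gives 200 + 0.625Q − (886/3 - (2/3)Q) = 61, so Q' = 3752/31.
Then Pb = 886/3 − (2/3)·(3752/31) = 6654/31 and Ps = 200 + 0.625·(3752/31) = 8545/31.

Buyers pay 6654/31; sellers receive 8545/31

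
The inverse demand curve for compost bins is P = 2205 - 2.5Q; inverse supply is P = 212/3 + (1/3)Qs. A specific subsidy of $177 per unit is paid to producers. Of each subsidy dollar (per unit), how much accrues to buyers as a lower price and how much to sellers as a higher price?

Buyers gain 2655/17 per unit; sellers gain 354/17 per unit

Pre-subsidy: 2205 - 2.5Q = 212/3 + (1/3)Q gives Q* = 12806/17 and P* = 5470/17.
With the subsidy, sellers receive Ps = Pb + 177 for each unit, where Pb is the price buyers pay.
On the curves, Pb = 2205 - 2.5Q and Ps = 212/3 + (1/3)Q; the wedge Ps − Pb = 177 gives 212/3 + (1/3)Q − (2205 - 2.5Q) = 177, so Q' = 13868/17.
Then Pb = 2205 − 2.5·(13868/17) = 2815/17 and Ps = 212/3 + (1/3)·(13868/17) = 5824/17.
Buyers' price falls by P* − Pb = 5470/17 − 2815/17 = 2655/17; sellers' price rises by Ps − P* = 5824/17 − 5470/17 = 354/17.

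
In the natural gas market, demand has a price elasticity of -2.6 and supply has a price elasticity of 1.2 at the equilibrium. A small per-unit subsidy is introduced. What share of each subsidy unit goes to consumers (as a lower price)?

Consumer share = 6/19

For a small subsidy around the equilibrium, the benefit split depends on the relative slopes, which at a point are proportional to the elasticities.
Buyer share = εs/(εs + |εd|) = 1.2/(1.2 + 2.6) = 6/19; seller share = |εd|/(εs + |εd|) = 13/19.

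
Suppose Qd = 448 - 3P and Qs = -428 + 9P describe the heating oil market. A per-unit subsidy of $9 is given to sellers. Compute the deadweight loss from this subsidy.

Deadweight loss = $91.125

Pre-subsidy: 448 - 3P = -428 + 9P gives P* = 73, Q* = 229.
With the subsidy, sellers receive Ps = Pb + 9 for each unit, where Pb is the price buyers pay.
Supply in terms of Pb becomes Qs = -428 + 9(Pb + 9) = -347 + 9Pb. Setting this equal to demand: 448 - 3Pb = -347 + 9Pb, so Pb = 66.25.
Sellers receive Ps = 66.25 + 9 = 75.25; Q' = 448 − 3·66.25 = 249.25.
The subsidy expands output by 249.25 − 229 = 20.25 past the efficient level; on those units the gap between marginal cost and willingness to pay runs from 0 up to 9.
DWL = ½ × 9 × 20.25 = 91.125.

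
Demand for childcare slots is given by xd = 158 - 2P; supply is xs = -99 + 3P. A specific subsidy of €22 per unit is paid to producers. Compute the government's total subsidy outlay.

Government cost = €1795.2

Pre-subsidy: 158 - 2P = -99 + 3P gives P* = 51.4, x* = 55.2.
With the subsidy, sellers receive Ps = Pb + 22 for each unit, where Pb is the price buyers pay.
Supply in terms of Pb becomes xs = -99 + 3(Pb + 22) = -33 + 3Pb. Setting this equal to demand: 158 - 2Pb = -33 + 3Pb, so Pb = 38.2.
Sellers receive Ps = 38.2 + 22 = 60.2; x' = 158 − 2·38.2 = 81.6.
Government outlay = subsidy × quantity = 22 × 81.6 = 1795.2.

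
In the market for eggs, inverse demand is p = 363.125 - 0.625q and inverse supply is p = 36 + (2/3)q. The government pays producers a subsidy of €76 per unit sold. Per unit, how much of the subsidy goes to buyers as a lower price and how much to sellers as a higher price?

Buyers gain 1140/31 per unit; sellers gain 1216/31 per unit

Pre-subsidy: 363.125 - 0.625q = 36 + (2/3)q gives q* = 7851/31 and p* = 6350/31.
With the subsidy, sellers receive ps = pb + 76 for each unit, where pb is the price buyers pay.
On the curves, pb = 363.125 - 0.625q and ps = 36 + (2/3)q; the wedge ps − pb = 76 gives 36 + (2/3)q − (363.125 - 0.625q) = 76, so q' = 9675/31.
Then pb = 363.125 − 0.625·(9675/31) = 5210/31 and ps = 36 + (2/3)·(9675/31) = 7566/31.
Buyers' price falls by p* − pb = 6350/31 − 5210/31 = 1140/31; sellers' price rises by ps − p* = 7566/31 − 6350/31 = 1216/31.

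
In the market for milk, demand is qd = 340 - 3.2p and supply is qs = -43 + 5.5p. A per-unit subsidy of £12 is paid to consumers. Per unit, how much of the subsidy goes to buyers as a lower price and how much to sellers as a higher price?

Buyers gain 220/29 per unit; sellers gain 128/29 per unit

Pre-subsidy: 340 - 3.2p = -43 + 5.5p gives p* = 3830/87, q* = 17324/87.
With the rebate, buyers effectively pay pb = ps − 12, where ps is the price sellers receive.
Demand in terms of ps becomes qd = 340 − 3.2(ps − 12) = 378.4 - 3.2ps. Setting this equal to supply: 378.4 - 3.2ps = -43 + 5.5ps, so ps = 4214/87.
Buyers pay pb = 4214/87 − 12 = 3170/87; q' = -43 + 5.5·(4214/87) = 19436/87.
Buyers' price falls by p* − pb = 3830/87 − 3170/87 = 220/29; sellers' price rises by ps − p* = 4214/87 − 3830/87 = 128/29.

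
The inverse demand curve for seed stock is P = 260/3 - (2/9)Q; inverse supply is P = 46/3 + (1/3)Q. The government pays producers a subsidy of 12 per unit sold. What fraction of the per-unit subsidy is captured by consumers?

Pre-subsidy: 260/3 - (2/9)Q = 46/3 + (1/3)Q gives Q* = 128.4 and P* = 872/15.
With the subsidy, sellers receive Ps = Pb + 12 for each unit, where Pb is the price buyers pay.
On the curves, Pb = 260/3 - (2/9)Q and Ps = 46/3 + (1/3)Q; the wedge Ps − Pb = 12 gives 46/3 + (1/3)Q − (260/3 - (2/9)Q) = 12, so Q' = 150.
Then Pb = 260/3 − (2/9)·150 = 160/3 and Ps = 46/3 + (1/3)·150 = 196/3.
Buyers' price falls by P* − Pb = 872/15 − 160/3 = 4.8; sellers' price rises by Ps − P* = 196/3 − 872/15 = 7.2.
So consumers capture 4.8/12 = 0.4 of each unit of subsidy.

Consumer share = 0.4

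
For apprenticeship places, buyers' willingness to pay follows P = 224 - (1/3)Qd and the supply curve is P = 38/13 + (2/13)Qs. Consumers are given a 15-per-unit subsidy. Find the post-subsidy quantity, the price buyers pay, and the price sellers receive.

Pre-subsidy: 224 - (1/3)Q = 38/13 + (2/13)Q gives Q* = 8622/19 and P* = 1382/19.
With the rebate, buyers effectively pay Pb = Ps − 15, where Ps is the price sellers receive.
On the curves, Pb = 224 - (1/3)Q and Ps = 38/13 + (2/13)Q; the wedge Ps − Pb = 15 gives 38/13 + (2/13)Q − (224 - (1/3)Q) = 15, so Q' = 9207/19.
Then Pb = 224 − (1/3)·(9207/19) = 1187/19 and Ps = 38/13 + (2/13)·(9207/19) = 1472/19.

Q' = 9207/19; buyers pay 1187/19; sellers receive 1472/19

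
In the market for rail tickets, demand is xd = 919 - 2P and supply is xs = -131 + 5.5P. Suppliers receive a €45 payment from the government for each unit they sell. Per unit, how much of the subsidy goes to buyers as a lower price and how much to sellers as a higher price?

Pre-subsidy: 919 - 2P = -131 + 5.5P gives P* = 140, x* = 639.
With the subsidy, sellers receive Ps = Pb + 45 for each unit, where Pb is the price buyers pay.
Supply in terms of Pb becomes xs = -131 + 5.5(Pb + 45) = 116.5 + 5.5Pb. Setting this equal to demand: 919 - 2Pb = 116.5 + 5.5Pb, so Pb = 107.
Sellers receive Ps = 107 + 45 = 152; x' = 919 − 2·107 = 705.
Buyers' price falls by P* − Pb = 140 − 107 = 33; sellers' price rises by Ps − P* = 152 − 140 = 12.

Buyers gain €33 per unit; sellers gain €12 per unit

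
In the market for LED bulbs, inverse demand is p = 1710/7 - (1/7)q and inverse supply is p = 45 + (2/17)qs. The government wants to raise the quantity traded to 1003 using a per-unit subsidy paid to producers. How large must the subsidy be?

At q = 1003, from the demand curve buyers pay pb = 1710/7 − (1/7)·1003 = 101; from the supply curve sellers need ps = 45 + (2/17)·1003 = 163.
The subsidy must fill the gap: s = ps − pb = 163 − 101 = 62.

Required subsidy s = 62 per unit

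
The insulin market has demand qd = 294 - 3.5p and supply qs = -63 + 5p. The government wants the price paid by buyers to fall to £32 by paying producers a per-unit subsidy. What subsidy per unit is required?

Required subsidy s = £17 per unit

At a buyer price of 32, quantity demanded is 294 − 3.5·32 = 182.
Sellers supply 182 only when they receive ps with -63 + 5·ps = 182, i.e. ps = 49.
s = ps − pb = 49 − 32 = 17.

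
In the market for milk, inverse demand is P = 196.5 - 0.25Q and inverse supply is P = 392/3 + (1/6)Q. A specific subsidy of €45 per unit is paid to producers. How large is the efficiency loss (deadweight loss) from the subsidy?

Pre-subsidy: 196.5 - 0.25Q = 392/3 + (1/6)Q gives Q* = 158 and P* = 157.
With the subsidy, sellers receive Ps = Pb + 45 for each unit, where Pb is the price buyers pay.
On the curves, Pb = 196.5 - 0.25Q and Ps = 392/3 + (1/6)Q; the wedge Ps − Pb = 45 gives 392/3 + (1/6)Q − (196.5 - 0.25Q) = 45, so Q' = 266.
Then Pb = 196.5 − 0.25·266 = 130 and Ps = 392/3 + (1/6)·266 = 175.
The subsidy expands output by 266 − 158 = 108 past the efficient level; on those units the gap between marginal cost and willingness to pay runs from 0 up to 45.
DWL = ½ × 45 × 108 = 2430.

Deadweight loss = €2430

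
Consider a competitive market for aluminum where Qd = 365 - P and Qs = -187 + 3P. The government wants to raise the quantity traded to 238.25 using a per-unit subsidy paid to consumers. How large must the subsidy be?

Required subsidy s = 15 per unit

At Q = 238.25, invert demand for the buyer price: Pb = (365 − 238.25)/1 = 126.75; invert supply for the seller price: Ps = (238.25 − (-187))/3 = 141.75.
The subsidy must fill the gap: s = Ps − Pb = 141.75 − 126.75 = 15.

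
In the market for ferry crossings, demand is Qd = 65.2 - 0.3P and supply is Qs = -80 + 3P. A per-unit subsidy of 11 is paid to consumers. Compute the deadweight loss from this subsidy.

Pre-subsidy: 65.2 - 0.3P = -80 + 3P gives P* = 44, Q* = 52.
With the rebate, buyers effectively pay Pb = Ps − 11, where Ps is the price sellers receive.
Demand in terms of Ps becomes Qd = 65.2 − 0.3(Ps − 11) = 68.5 - 0.3Ps. Setting this equal to supply: 68.5 - 0.3Ps = -80 + 3Ps, so Ps = 45.
Buyers pay Pb = 45 − 11 = 34; Q' = -80 + 3·45 = 55.
The subsidy expands output by 55 − 52 = 3 past the efficient level; on those units the gap between marginal cost and willingness to pay runs from 0 up to 11.
DWL = ½ × 11 × 3 = 16.5.

Deadweight loss = 16.5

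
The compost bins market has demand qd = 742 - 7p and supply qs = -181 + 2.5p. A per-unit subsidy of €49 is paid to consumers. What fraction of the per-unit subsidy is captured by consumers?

Consumer share = 5/19

Pre-subsidy: 742 - 7p = -181 + 2.5p gives p* = 1846/19, q* = 1176/19.
With the rebate, buyers effectively pay pb = ps − 49, where ps is the price sellers receive.
Demand in terms of ps becomes qd = 742 − 7(ps − 49) = 1085 - 7ps. Setting this equal to supply: 1085 - 7ps = -181 + 2.5ps, so ps = 2532/19.
Buyers pay pb = 2532/19 − 49 = 1601/19; q' = -181 + 2.5·(2532/19) = 2891/19.
Buyers' price falls by p* − pb = 1846/19 − 1601/19 = 245/19; sellers' price rises by ps − p* = 2532/19 − 1846/19 = 686/19.
So consumers capture (245/19)/49 = 5/19 of each unit of subsidy.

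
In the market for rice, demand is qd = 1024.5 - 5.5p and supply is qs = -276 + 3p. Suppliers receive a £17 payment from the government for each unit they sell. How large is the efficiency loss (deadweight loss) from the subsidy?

Deadweight loss = £280.5

Pre-subsidy: 1024.5 - 5.5p = -276 + 3p gives p* = 153, q* = 183.
With the subsidy, sellers receive ps = pb + 17 for each unit, where pb is the price buyers pay.
Supply in terms of pb becomes qs = -276 + 3(pb + 17) = -225 + 3pb. Setting this equal to demand: 1024.5 - 5.5pb = -225 + 3pb, so pb = 147.
Sellers receive ps = 147 + 17 = 164; q' = 1024.5 − 5.5·147 = 216.
The subsidy expands output by 216 − 183 = 33 past the efficient level; on those units the gap between marginal cost and willingness to pay runs from 0 up to 17.
DWL = ½ × 17 × 33 = 280.5.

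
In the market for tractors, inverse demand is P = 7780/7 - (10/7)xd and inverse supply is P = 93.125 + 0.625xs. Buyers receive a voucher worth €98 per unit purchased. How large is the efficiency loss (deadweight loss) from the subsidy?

Pre-subsidy: 7780/7 - (10/7)x = 93.125 + 0.625x gives x* = 11405/23 and P* = 9270/23.
With the rebate, buyers effectively pay Pb = Ps − 98, where Ps is the price sellers receive.
On the curves, Pb = 7780/7 - (10/7)x and Ps = 93.125 + 0.625x; the wedge Ps − Pb = 98 gives 93.125 + 0.625x − (7780/7 - (10/7)x) = 98, so x' = 62513/115.
Then Pb = 7780/7 − (10/7)·(62513/115) = 7702/23 and Ps = 93.125 + 0.625·(62513/115) = 9956/23.
The subsidy expands output by 62513/115 − 11405/23 = 5488/115 past the efficient level; on those units the gap between marginal cost and willingness to pay runs from 0 up to 98.
DWL = ½ × 98 × 5488/115 = 268912/115.

Deadweight loss = 268912/115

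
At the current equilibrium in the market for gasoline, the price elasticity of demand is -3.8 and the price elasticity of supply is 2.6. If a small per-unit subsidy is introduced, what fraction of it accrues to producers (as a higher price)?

For a small subsidy around the equilibrium, the benefit split depends on the relative slopes, which at a point are proportional to the elasticities.
Buyer share = εs/(εs + |εd|) = 2.6/(2.6 + 3.8) = 0.40625; seller share = |εd|/(εs + |εd|) = 0.59375.
So producers capture 0.59375 of the subsidy.

Producer share = 0.59375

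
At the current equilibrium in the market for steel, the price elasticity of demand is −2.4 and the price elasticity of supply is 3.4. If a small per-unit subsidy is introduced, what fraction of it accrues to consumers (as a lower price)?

Consumer share = 17/29

For a small subsidy around the equilibrium, the benefit split depends on the relative slopes, which at a point are proportional to the elasticities.
Buyer share = εs/(εs + |εd|) = 3.4/(3.4 + 2.4) = 17/29; seller share = |εd|/(εs + |εd|) = 12/29.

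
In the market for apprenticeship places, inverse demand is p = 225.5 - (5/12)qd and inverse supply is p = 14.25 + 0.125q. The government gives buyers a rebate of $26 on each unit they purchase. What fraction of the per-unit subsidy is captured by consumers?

Consumer share = 10/13

Pre-subsidy: 225.5 - (5/12)q = 14.25 + 0.125q gives q* = 390 and p* = 63.
With the rebate, buyers effectively pay pb = ps − 26, where ps is the price sellers receive.
On the curves, pb = 225.5 - (5/12)q and ps = 14.25 + 0.125q; the wedge ps − pb = 26 gives 14.25 + 0.125q − (225.5 - (5/12)q) = 26, so q' = 438.
Then pb = 225.5 − (5/12)·438 = 43 and ps = 14.25 + 0.125·438 = 69.
Buyers' price falls by p* − pb = 63 − 43 = 20; sellers' price rises by ps − p* = 69 − 63 = 6.
So consumers capture 20/26 = 10/13 of each unit of subsidy.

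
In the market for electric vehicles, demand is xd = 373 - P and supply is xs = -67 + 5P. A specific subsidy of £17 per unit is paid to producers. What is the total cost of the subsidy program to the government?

Pre-subsidy: 373 - P = -67 + 5P gives P* = 220/3, x* = 899/3.
With the subsidy, sellers receive Ps = Pb + 17 for each unit, where Pb is the price buyers pay.
Supply in terms of Pb becomes xs = -67 + 5(Pb + 17) = 18 + 5Pb. Setting this equal to demand: 373 - Pb = 18 + 5Pb, so Pb = 355/6.
Sellers receive Ps = 355/6 + 17 = 457/6; x' = 373 − 1·(355/6) = 1883/6.
Government outlay = subsidy × quantity = 17 × 1883/6 = 32011/6.

Government cost = 32011/6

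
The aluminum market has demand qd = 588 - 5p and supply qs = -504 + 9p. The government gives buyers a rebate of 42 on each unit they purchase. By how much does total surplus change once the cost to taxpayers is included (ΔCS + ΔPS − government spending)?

Net change in total surplus = -2835

Pre-subsidy: 588 - 5p = -504 + 9p gives p* = 78, q* = 198.
With the rebate, buyers effectively pay pb = ps − 42, where ps is the price sellers receive.
Demand in terms of ps becomes qd = 588 − 5(ps − 42) = 798 - 5ps. Setting this equal to supply: 798 - 5ps = -504 + 9ps, so ps = 93.
Buyers pay pb = 93 − 42 = 51; q' = -504 + 9·93 = 333.
ΔCS = ½(198 + 333)(78 − 51) = 7168.5; ΔPS = ½(198 + 333)(93 − 78) = 3982.5.
Government spending = 42 × 333 = 13986.
Net change = 7168.5 + 3982.5 − 13986 = -2835. The loss equals the DWL triangle ½·42·135.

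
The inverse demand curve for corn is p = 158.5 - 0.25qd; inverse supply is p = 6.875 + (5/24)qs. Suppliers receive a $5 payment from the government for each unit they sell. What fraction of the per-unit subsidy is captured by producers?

Pre-subsidy: 158.5 - 0.25q = 6.875 + (5/24)q gives q* = 3639/11 and p* = 3335/44.
With the subsidy, sellers receive ps = pb + 5 for each unit, where pb is the price buyers pay.
On the curves, pb = 158.5 - 0.25q and ps = 6.875 + (5/24)q; the wedge ps − pb = 5 gives 6.875 + (5/24)q − (158.5 - 0.25q) = 5, so q' = 3759/11.
Then pb = 158.5 − 0.25·(3759/11) = 3215/44 and ps = 6.875 + (5/24)·(3759/11) = 3435/44.
Buyers' price falls by p* − pb = 3335/44 − 3215/44 = 30/11; sellers' price rises by ps − p* = 3435/44 − 3335/44 = 25/11.
So producers capture (25/11)/5 = 5/11 of each unit of subsidy.

Producer share = 5/11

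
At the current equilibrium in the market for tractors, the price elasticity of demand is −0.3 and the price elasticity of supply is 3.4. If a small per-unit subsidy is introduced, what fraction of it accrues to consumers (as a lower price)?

Consumer share = 34/37

For a small subsidy around the equilibrium, the benefit split depends on the relative slopes, which at a point are proportional to the elasticities.
Buyer share = εs/(εs + |εd|) = 3.4/(3.4 + 0.3) = 34/37; seller share = |εd|/(εs + |εd|) = 3/37.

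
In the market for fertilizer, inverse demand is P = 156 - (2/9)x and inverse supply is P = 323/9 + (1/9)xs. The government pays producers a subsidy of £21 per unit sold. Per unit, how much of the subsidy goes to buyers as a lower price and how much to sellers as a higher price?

Pre-subsidy: 156 - (2/9)x = 323/9 + (1/9)x gives x* = 1081/3 and P* = 2050/27.
With the subsidy, sellers receive Ps = Pb + 21 for each unit, where Pb is the price buyers pay.
On the curves, Pb = 156 - (2/9)x and Ps = 323/9 + (1/9)x; the wedge Ps − Pb = 21 gives 323/9 + (1/9)x − (156 - (2/9)x) = 21, so x' = 1270/3.
Then Pb = 156 − (2/9)·(1270/3) = 1672/27 and Ps = 323/9 + (1/9)·(1270/3) = 2239/27.
Buyers' price falls by P* − Pb = 2050/27 − 1672/27 = 14; sellers' price rises by Ps − P* = 2239/27 − 2050/27 = 7.

Buyers gain £14 per unit; sellers gain £7 per unit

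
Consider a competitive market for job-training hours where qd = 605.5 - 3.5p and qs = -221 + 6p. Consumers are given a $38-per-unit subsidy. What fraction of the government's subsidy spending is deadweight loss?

Pre-subsidy: 605.5 - 3.5p = -221 + 6p gives p* = 87, q* = 301.
With the rebate, buyers effectively pay pb = ps − 38, where ps is the price sellers receive.
Demand in terms of ps becomes qd = 605.5 − 3.5(ps − 38) = 738.5 - 3.5ps. Setting this equal to supply: 738.5 - 3.5ps = -221 + 6ps, so ps = 101.
Buyers pay pb = 101 − 38 = 63; q' = -221 + 6·101 = 385.
ΔCS = ½(301 + 385)(87 − 63) = 8232; ΔPS = ½(301 + 385)(101 − 87) = 4802.
Government spending = 38 × 385 = 14630.
DWL = ½ × 38 × (385 − 301) = 1596; fraction = 1596 / 14630 = 6/55.

DWL / government spending = 6/55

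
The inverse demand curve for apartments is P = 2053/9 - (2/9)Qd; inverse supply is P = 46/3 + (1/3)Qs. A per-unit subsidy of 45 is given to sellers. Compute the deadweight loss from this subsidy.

Pre-subsidy: 2053/9 - (2/9)Q = 46/3 + (1/3)Q gives Q* = 383 and P* = 143.
With the subsidy, sellers receive Ps = Pb + 45 for each unit, where Pb is the price buyers pay.
On the curves, Pb = 2053/9 - (2/9)Q and Ps = 46/3 + (1/3)Q; the wedge Ps − Pb = 45 gives 46/3 + (1/3)Q − (2053/9 - (2/9)Q) = 45, so Q' = 464.
Then Pb = 2053/9 − (2/9)·464 = 125 and Ps = 46/3 + (1/3)·464 = 170.
The subsidy expands output by 464 − 383 = 81 past the efficient level; on those units the gap between marginal cost and willingness to pay runs from 0 up to 45.
DWL = ½ × 45 × 81 = 1822.5.

Deadweight loss = 1822.5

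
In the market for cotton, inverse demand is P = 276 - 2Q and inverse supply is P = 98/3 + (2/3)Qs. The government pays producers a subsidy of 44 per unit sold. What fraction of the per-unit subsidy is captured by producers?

Producer share = 0.25

Pre-subsidy: 276 - 2Q = 98/3 + (2/3)Q gives Q* = 91.25 and P* = 93.5.
With the subsidy, sellers receive Ps = Pb + 44 for each unit, where Pb is the price buyers pay.
On the curves, Pb = 276 - 2Q and Ps = 98/3 + (2/3)Q; the wedge Ps − Pb = 44 gives 98/3 + (2/3)Q − (276 - 2Q) = 44, so Q' = 107.75.
Then Pb = 276 − 2·107.75 = 60.5 and Ps = 98/3 + (2/3)·107.75 = 104.5.
Buyers' price falls by P* − Pb = 93.5 − 60.5 = 33; sellers' price rises by Ps − P* = 104.5 − 93.5 = 11.
So producers capture 11/44 = 0.25 of each unit of subsidy.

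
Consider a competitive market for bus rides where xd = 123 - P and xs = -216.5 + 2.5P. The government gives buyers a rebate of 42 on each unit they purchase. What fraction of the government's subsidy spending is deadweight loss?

DWL / government spending = 15/56

Pre-subsidy: 123 - P = -216.5 + 2.5P gives P* = 97, x* = 26.
With the rebate, buyers effectively pay Pb = Ps − 42, where Ps is the price sellers receive.
Demand in terms of Ps becomes xd = 123 − 1(Ps − 42) = 165 - Ps. Setting this equal to supply: 165 - Ps = -216.5 + 2.5Ps, so Ps = 109.
Buyers pay Pb = 109 − 42 = 67; x' = -216.5 + 2.5·109 = 56.
ΔCS = ½(26 + 56)(97 − 67) = 1230; ΔPS = ½(26 + 56)(109 − 97) = 492.
Government spending = 42 × 56 = 2352.
DWL = ½ × 42 × (56 − 26) = 630; fraction = 630 / 2352 = 15/56.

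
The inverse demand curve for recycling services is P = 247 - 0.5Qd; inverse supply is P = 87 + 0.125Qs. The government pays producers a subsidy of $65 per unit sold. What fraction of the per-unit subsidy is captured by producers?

Producer share = 0.2

Pre-subsidy: 247 - 0.5Q = 87 + 0.125Q gives Q* = 256 and P* = 119.
With the subsidy, sellers receive Ps = Pb + 65 for each unit, where Pb is the price buyers pay.
On the curves, Pb = 247 - 0.5Q and Ps = 87 + 0.125Q; the wedge Ps − Pb = 65 gives 87 + 0.125Q − (247 - 0.5Q) = 65, so Q' = 360.
Then Pb = 247 − 0.5·360 = 67 and Ps = 87 + 0.125·360 = 132.
Buyers' price falls by P* − Pb = 119 − 67 = 52; sellers' price rises by Ps − P* = 132 − 119 = 13.
So producers capture 13/65 = 0.2 of each unit of subsidy.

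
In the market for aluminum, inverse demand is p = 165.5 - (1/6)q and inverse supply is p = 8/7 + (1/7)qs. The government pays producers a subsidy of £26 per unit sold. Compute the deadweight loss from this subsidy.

Deadweight loss = £1092

Pre-subsidy: 165.5 - (1/6)q = 8/7 + (1/7)q gives q* = 531 and p* = 77.
With the subsidy, sellers receive ps = pb + 26 for each unit, where pb is the price buyers pay.
On the curves, pb = 165.5 - (1/6)q and ps = 8/7 + (1/7)q; the wedge ps − pb = 26 gives 8/7 + (1/7)q − (165.5 - (1/6)q) = 26, so q' = 615.
Then pb = 165.5 − (1/6)·615 = 63 and ps = 8/7 + (1/7)·615 = 89.
The subsidy expands output by 615 − 531 = 84 past the efficient level; on those units the gap between marginal cost and willingness to pay runs from 0 up to 26.
DWL = ½ × 26 × 84 = 1092.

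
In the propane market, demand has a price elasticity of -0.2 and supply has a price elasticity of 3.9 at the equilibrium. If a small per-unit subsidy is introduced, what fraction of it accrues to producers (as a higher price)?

For a small subsidy around the equilibrium, the benefit split depends on the relative slopes, which at a point are proportional to the elasticities.
Buyer share = εs/(εs + |εd|) = 3.9/(3.9 + 0.2) = 39/41; seller share = |εd|/(εs + |εd|) = 2/41.
So producers capture 2/41 of the subsidy.

Producer share = 2/41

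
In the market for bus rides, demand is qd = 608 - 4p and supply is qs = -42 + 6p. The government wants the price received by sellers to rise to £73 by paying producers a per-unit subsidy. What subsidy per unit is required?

Required subsidy s = £20 per unit

At a seller price of 73, quantity supplied is -42 + 6·73 = 396.
Buyers absorb 396 only when they pay pb with 608 − 4·pb = 396, i.e. pb = 53.
s = ps − pb = 73 − 53 = 20.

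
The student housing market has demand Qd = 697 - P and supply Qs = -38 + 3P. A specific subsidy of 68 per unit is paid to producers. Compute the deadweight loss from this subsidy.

Deadweight loss = 1734

Pre-subsidy: 697 - P = -38 + 3P gives P* = 183.75, Q* = 513.25.
With the subsidy, sellers receive Ps = Pb + 68 for each unit, where Pb is the price buyers pay.
Supply in terms of Pb becomes Qs = -38 + 3(Pb + 68) = 166 + 3Pb. Setting this equal to demand: 697 - Pb = 166 + 3Pb, so Pb = 132.75.
Sellers receive Ps = 132.75 + 68 = 200.75; Q' = 697 − 1·132.75 = 564.25.
The subsidy expands output by 564.25 − 513.25 = 51 past the efficient level; on those units the gap between marginal cost and willingness to pay runs from 0 up to 68.
DWL = ½ × 68 × 51 = 1734.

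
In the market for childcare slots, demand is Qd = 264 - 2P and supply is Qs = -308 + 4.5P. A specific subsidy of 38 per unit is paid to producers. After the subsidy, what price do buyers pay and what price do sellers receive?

Pre-subsidy: 264 - 2P = -308 + 4.5P gives P* = 88, Q* = 88.
With the subsidy, sellers receive Ps = Pb + 38 for each unit, where Pb is the price buyers pay.
Supply in terms of Pb becomes Qs = -308 + 4.5(Pb + 38) = -137 + 4.5Pb. Setting this equal to demand: 264 - 2Pb = -137 + 4.5Pb, so Pb = 802/13.
Sellers receive Ps = 802/13 + 38 = 1296/13; Q' = 264 − 2·(802/13) = 1828/13.

Buyers pay 802/13; sellers receive 1296/13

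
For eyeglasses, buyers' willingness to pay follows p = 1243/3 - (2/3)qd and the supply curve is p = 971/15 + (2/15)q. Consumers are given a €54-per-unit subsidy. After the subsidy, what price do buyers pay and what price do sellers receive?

Buyers pay €78; sellers receive €132

Pre-subsidy: 1243/3 - (2/3)q = 971/15 + (2/15)q gives q* = 437 and p* = 123.
With the rebate, buyers effectively pay pb = ps − 54, where ps is the price sellers receive.
On the curves, pb = 1243/3 - (2/3)q and ps = 971/15 + (2/15)q; the wedge ps − pb = 54 gives 971/15 + (2/15)q − (1243/3 - (2/3)q) = 54, so q' = 504.5.
Then pb = 1243/3 − (2/3)·504.5 = 78 and ps = 971/15 + (2/15)·504.5 = 132.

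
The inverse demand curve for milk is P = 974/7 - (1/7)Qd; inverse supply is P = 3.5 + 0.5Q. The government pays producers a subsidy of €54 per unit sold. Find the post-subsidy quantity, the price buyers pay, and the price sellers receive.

Pre-subsidy: 974/7 - (1/7)Q = 3.5 + 0.5Q gives Q* = 211 and P* = 109.
With the subsidy, sellers receive Ps = Pb + 54 for each unit, where Pb is the price buyers pay.
On the curves, Pb = 974/7 - (1/7)Q and Ps = 3.5 + 0.5Q; the wedge Ps − Pb = 54 gives 3.5 + 0.5Q − (974/7 - (1/7)Q) = 54, so Q' = 295.
Then Pb = 974/7 − (1/7)·295 = 97 and Ps = 3.5 + 0.5·295 = 151.

Q' = 295; buyers pay €97; sellers receive €151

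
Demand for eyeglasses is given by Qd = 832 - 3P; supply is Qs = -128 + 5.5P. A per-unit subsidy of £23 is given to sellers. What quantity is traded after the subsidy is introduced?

Pre-subsidy: 832 - 3P = -128 + 5.5P gives P* = 1920/17, Q* = 8384/17.
With the subsidy, sellers receive Ps = Pb + 23 for each unit, where Pb is the price buyers pay.
Supply in terms of Pb becomes Qs = -128 + 5.5(Pb + 23) = -1.5 + 5.5Pb. Setting this equal to demand: 832 - 3Pb = -1.5 + 5.5Pb, so Pb = 1667/17.
Sellers receive Ps = 1667/17 + 23 = 2058/17; Q' = 832 − 3·(1667/17) = 9143/17.

Q' = 9143/17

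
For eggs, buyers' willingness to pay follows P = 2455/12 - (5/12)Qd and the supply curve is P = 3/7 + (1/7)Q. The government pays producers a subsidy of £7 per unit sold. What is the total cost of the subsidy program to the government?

Government cost = 124159/47

Pre-subsidy: 2455/12 - (5/12)Q = 3/7 + (1/7)Q gives Q* = 17149/47 and P* = 2470/47.
With the subsidy, sellers receive Ps = Pb + 7 for each unit, where Pb is the price buyers pay.
On the curves, Pb = 2455/12 - (5/12)Q and Ps = 3/7 + (1/7)Q; the wedge Ps − Pb = 7 gives 3/7 + (1/7)Q − (2455/12 - (5/12)Q) = 7, so Q' = 17737/47.
Then Pb = 2455/12 − (5/12)·(17737/47) = 2225/47 and Ps = 3/7 + (1/7)·(17737/47) = 2554/47.
Government outlay = subsidy × quantity = 7 × 17737/47 = 124159/47.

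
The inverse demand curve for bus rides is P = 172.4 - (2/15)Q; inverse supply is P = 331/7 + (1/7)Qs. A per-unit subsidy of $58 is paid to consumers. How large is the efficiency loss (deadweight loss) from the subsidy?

Pre-subsidy: 172.4 - (2/15)Q = 331/7 + (1/7)Q gives Q* = 453 and P* = 112.
With the rebate, buyers effectively pay Pb = Ps − 58, where Ps is the price sellers receive.
On the curves, Pb = 172.4 - (2/15)Q and Ps = 331/7 + (1/7)Q; the wedge Ps − Pb = 58 gives 331/7 + (1/7)Q − (172.4 - (2/15)Q) = 58, so Q' = 663.
Then Pb = 172.4 − (2/15)·663 = 84 and Ps = 331/7 + (1/7)·663 = 142.
The subsidy expands output by 663 − 453 = 210 past the efficient level; on those units the gap between marginal cost and willingness to pay runs from 0 up to 58.
DWL = ½ × 58 × 210 = 6090.

Deadweight loss = $6090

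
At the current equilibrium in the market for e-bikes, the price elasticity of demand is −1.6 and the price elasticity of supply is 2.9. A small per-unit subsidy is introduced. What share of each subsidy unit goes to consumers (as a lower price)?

Consumer share = 29/45

For a small subsidy around the equilibrium, the benefit split depends on the relative slopes, which at a point are proportional to the elasticities.
Buyer share = εs/(εs + |εd|) = 2.9/(2.9 + 1.6) = 29/45; seller share = |εd|/(εs + |εd|) = 16/45.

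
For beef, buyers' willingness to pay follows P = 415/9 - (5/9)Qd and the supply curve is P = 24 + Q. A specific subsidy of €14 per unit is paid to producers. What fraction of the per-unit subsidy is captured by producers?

Pre-subsidy: 415/9 - (5/9)Q = 24 + Q gives Q* = 199/14 and P* = 535/14.
With the subsidy, sellers receive Ps = Pb + 14 for each unit, where Pb is the price buyers pay.
On the curves, Pb = 415/9 - (5/9)Q and Ps = 24 + Q; the wedge Ps − Pb = 14 gives 24 + Q − (415/9 - (5/9)Q) = 14, so Q' = 325/14.
Then Pb = 415/9 − (5/9)·(325/14) = 465/14 and Ps = 24 + 1·(325/14) = 661/14.
Buyers' price falls by P* − Pb = 535/14 − 465/14 = 5; sellers' price rises by Ps − P* = 661/14 − 535/14 = 9.
So producers capture 9/14 = 9/14 of each unit of subsidy.

Producer share = 9/14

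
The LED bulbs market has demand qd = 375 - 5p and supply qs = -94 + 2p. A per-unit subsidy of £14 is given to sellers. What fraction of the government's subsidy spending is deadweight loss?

DWL / government spending = 1/6

Pre-subsidy: 375 - 5p = -94 + 2p gives p* = 67, q* = 40.
With the subsidy, sellers receive ps = pb + 14 for each unit, where pb is the price buyers pay.
Supply in terms of pb becomes qs = -94 + 2(pb + 14) = -66 + 2pb. Setting this equal to demand: 375 - 5pb = -66 + 2pb, so pb = 63.
Sellers receive ps = 63 + 14 = 77; q' = 375 − 5·63 = 60.
ΔCS = ½(40 + 60)(67 − 63) = 200; ΔPS = ½(40 + 60)(77 − 67) = 500.
Government spending = 14 × 60 = 840.
DWL = ½ × 14 × (60 − 40) = 140; fraction = 140 / 840 = 1/6.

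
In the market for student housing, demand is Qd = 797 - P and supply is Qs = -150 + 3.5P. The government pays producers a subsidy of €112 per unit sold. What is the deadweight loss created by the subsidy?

Deadweight loss = 43904/9

Pre-subsidy: 797 - P = -150 + 3.5P gives P* = 1894/9, Q* = 5279/9.
With the subsidy, sellers receive Ps = Pb + 112 for each unit, where Pb is the price buyers pay.
Supply in terms of Pb becomes Qs = -150 + 3.5(Pb + 112) = 242 + 3.5Pb. Setting this equal to demand: 797 - Pb = 242 + 3.5Pb, so Pb = 370/3.
Sellers receive Ps = 370/3 + 112 = 706/3; Q' = 797 − 1·(370/3) = 2021/3.
The subsidy expands output by 2021/3 − 5279/9 = 784/9 past the efficient level; on those units the gap between marginal cost and willingness to pay runs from 0 up to 112.
DWL = ½ × 112 × 784/9 = 43904/9.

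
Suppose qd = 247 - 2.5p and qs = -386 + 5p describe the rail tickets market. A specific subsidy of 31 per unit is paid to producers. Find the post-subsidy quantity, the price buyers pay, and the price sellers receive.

q' = 263/3; buyers pay 956/15; sellers receive 1421/15

Pre-subsidy: 247 - 2.5p = -386 + 5p gives p* = 84.4, q* = 36.
With the subsidy, sellers receive ps = pb + 31 for each unit, where pb is the price buyers pay.
Supply in terms of pb becomes qs = -386 + 5(pb + 31) = -231 + 5pb. Setting this equal to demand: 247 - 2.5pb = -231 + 5pb, so pb = 956/15.
Sellers receive ps = 956/15 + 31 = 1421/15; q' = 247 − 2.5·(956/15) = 263/3.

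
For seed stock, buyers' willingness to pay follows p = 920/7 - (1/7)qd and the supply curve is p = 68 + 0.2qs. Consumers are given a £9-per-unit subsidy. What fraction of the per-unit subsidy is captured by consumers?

Pre-subsidy: 920/7 - (1/7)q = 68 + 0.2q gives q* = 185 and p* = 105.
With the rebate, buyers effectively pay pb = ps − 9, where ps is the price sellers receive.
On the curves, pb = 920/7 - (1/7)q and ps = 68 + 0.2q; the wedge ps − pb = 9 gives 68 + 0.2q − (920/7 - (1/7)q) = 9, so q' = 211.25.
Then pb = 920/7 − (1/7)·211.25 = 101.25 and ps = 68 + 0.2·211.25 = 110.25.
Buyers' price falls by p* − pb = 105 − 101.25 = 3.75; sellers' price rises by ps − p* = 110.25 − 105 = 5.25.
So consumers capture 3.75/9 = 5/12 of each unit of subsidy.

Consumer share = 5/12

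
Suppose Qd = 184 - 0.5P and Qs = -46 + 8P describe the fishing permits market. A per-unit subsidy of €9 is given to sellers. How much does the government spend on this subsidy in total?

Pre-subsidy: 184 - 0.5P = -46 + 8P gives P* = 460/17, Q* = 2898/17.
With the subsidy, sellers receive Ps = Pb + 9 for each unit, where Pb is the price buyers pay.
Supply in terms of Pb becomes Qs = -46 + 8(Pb + 9) = 26 + 8Pb. Setting this equal to demand: 184 - 0.5Pb = 26 + 8Pb, so Pb = 316/17.
Sellers receive Ps = 316/17 + 9 = 469/17; Q' = 184 − 0.5·(316/17) = 2970/17.
Government outlay = subsidy × quantity = 9 × 2970/17 = 26730/17.

Government cost = 26730/17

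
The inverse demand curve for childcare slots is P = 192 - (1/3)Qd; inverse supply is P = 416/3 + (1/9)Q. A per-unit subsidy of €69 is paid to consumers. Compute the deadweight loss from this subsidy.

Pre-subsidy: 192 - (1/3)Q = 416/3 + (1/9)Q gives Q* = 120 and P* = 152.
With the rebate, buyers effectively pay Pb = Ps − 69, where Ps is the price sellers receive.
On the curves, Pb = 192 - (1/3)Q and Ps = 416/3 + (1/9)Q; the wedge Ps − Pb = 69 gives 416/3 + (1/9)Q − (192 - (1/3)Q) = 69, so Q' = 275.25.
Then Pb = 192 − (1/3)·275.25 = 100.25 and Ps = 416/3 + (1/9)·275.25 = 169.25.
The subsidy expands output by 275.25 − 120 = 155.25 past the efficient level; on those units the gap between marginal cost and willingness to pay runs from 0 up to 69.
DWL = ½ × 69 × 155.25 = 5356.125.

Deadweight loss = €5356.125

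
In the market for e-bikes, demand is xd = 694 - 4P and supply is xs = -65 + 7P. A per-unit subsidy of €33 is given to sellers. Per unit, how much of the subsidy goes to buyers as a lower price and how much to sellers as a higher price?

Buyers gain €21 per unit; sellers gain €12 per unit

Pre-subsidy: 694 - 4P = -65 + 7P gives P* = 69, x* = 418.
With the subsidy, sellers receive Ps = Pb + 33 for each unit, where Pb is the price buyers pay.
Supply in terms of Pb becomes xs = -65 + 7(Pb + 33) = 166 + 7Pb. Setting this equal to demand: 694 - 4Pb = 166 + 7Pb, so Pb = 48.
Sellers receive Ps = 48 + 33 = 81; x' = 694 − 4·48 = 502.
Buyers' price falls by P* − Pb = 69 − 48 = 21; sellers' price rises by Ps − P* = 81 − 69 = 12.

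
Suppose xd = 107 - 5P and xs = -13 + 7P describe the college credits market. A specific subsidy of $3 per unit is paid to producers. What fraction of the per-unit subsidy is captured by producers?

Producer share = 5/12

Pre-subsidy: 107 - 5P = -13 + 7P gives P* = 10, x* = 57.
With the subsidy, sellers receive Ps = Pb + 3 for each unit, where Pb is the price buyers pay.
Supply in terms of Pb becomes xs = -13 + 7(Pb + 3) = 8 + 7Pb. Setting this equal to demand: 107 - 5Pb = 8 + 7Pb, so Pb = 8.25.
Sellers receive Ps = 8.25 + 3 = 11.25; x' = 107 − 5·8.25 = 65.75.
Buyers' price falls by P* − Pb = 10 − 8.25 = 1.75; sellers' price rises by Ps − P* = 11.25 − 10 = 1.25.
So producers capture 1.25/3 = 5/12 of each unit of subsidy.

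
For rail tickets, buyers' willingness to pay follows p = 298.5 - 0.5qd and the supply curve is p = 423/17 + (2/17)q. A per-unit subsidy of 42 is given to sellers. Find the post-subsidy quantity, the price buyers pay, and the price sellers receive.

Pre-subsidy: 298.5 - 0.5q = 423/17 + (2/17)q gives q* = 443 and p* = 77.
With the subsidy, sellers receive ps = pb + 42 for each unit, where pb is the price buyers pay.
On the curves, pb = 298.5 - 0.5q and ps = 423/17 + (2/17)q; the wedge ps − pb = 42 gives 423/17 + (2/17)q − (298.5 - 0.5q) = 42, so q' = 511.
Then pb = 298.5 − 0.5·511 = 43 and ps = 423/17 + (2/17)·511 = 85.

q' = 511; buyers pay 43; sellers receive 85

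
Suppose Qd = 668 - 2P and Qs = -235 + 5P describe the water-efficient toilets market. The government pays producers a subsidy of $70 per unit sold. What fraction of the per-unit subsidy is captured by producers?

Producer share = 2/7

Pre-subsidy: 668 - 2P = -235 + 5P gives P* = 129, Q* = 410.
With the subsidy, sellers receive Ps = Pb + 70 for each unit, where Pb is the price buyers pay.
Supply in terms of Pb becomes Qs = -235 + 5(Pb + 70) = 115 + 5Pb. Setting this equal to demand: 668 - 2Pb = 115 + 5Pb, so Pb = 79.
Sellers receive Ps = 79 + 70 = 149; Q' = 668 − 2·79 = 510.
Buyers' price falls by P* − Pb = 129 − 79 = 50; sellers' price rises by Ps − P* = 149 − 129 = 20.
So producers capture 20/70 = 2/7 of each unit of subsidy.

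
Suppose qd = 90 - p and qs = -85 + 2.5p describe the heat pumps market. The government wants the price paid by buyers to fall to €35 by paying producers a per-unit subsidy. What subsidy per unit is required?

At a buyer price of 35, quantity demanded is 90 − 1·35 = 55.
Sellers supply 55 only when they receive ps with -85 + 2.5·ps = 55, i.e. ps = 56.
s = ps − pb = 56 − 35 = 21.

Required subsidy s = €21 per unit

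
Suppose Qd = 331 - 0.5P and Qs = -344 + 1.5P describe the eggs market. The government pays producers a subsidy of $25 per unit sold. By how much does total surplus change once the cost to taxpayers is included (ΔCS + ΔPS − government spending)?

Net change in total surplus = -$117.1875

Pre-subsidy: 331 - 0.5P = -344 + 1.5P gives P* = 337.5, Q* = 162.25.
With the subsidy, sellers receive Ps = Pb + 25 for each unit, where Pb is the price buyers pay.
Supply in terms of Pb becomes Qs = -344 + 1.5(Pb + 25) = -306.5 + 1.5Pb. Setting this equal to demand: 331 - 0.5Pb = -306.5 + 1.5Pb, so Pb = 318.75.
Sellers receive Ps = 318.75 + 25 = 343.75; Q' = 331 − 0.5·318.75 = 171.625.
ΔCS = ½(162.25 + 171.625)(337.5 − 318.75) = 3130.078125; ΔPS = ½(162.25 + 171.625)(343.75 − 337.5) = 1043.359375.
Government spending = 25 × 171.625 = 4290.625.
Net change = 3130.078125 + 1043.359375 − 4290.625 = -117.1875. The loss equals the DWL triangle ½·25·9.375.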